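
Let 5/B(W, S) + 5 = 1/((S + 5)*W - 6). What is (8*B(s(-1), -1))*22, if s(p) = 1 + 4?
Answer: -12320/69 ≈ -178.55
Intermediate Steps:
s(p) = 5
B(W, S) = 5/(-5 + 1/(-6 + W*(5 + S))) (B(W, S) = 5/(-5 + 1/((S + 5)*W - 6)) = 5/(-5 + 1/((5 + S)*W - 6)) = 5/(-5 + 1/(W*(5 + S) - 6)) = 5/(-5 + 1/(-6 + W*(5 + S))))
(8*B(s(-1), -1))*22 = (8*(5*(6 - 5*5 - 1*(-1)*5)/(-31 + 25*5 + 5*(-1)*5)))*22 = (8*(5*(6 - 25 + 5)/(-31 + 125 - 25)))*22 = (8*(5*(-14)/69))*22 = (8*(5*(1/69)*(-14)))*22 = (8*(-70/69))*22 = -560/69*22 = -12320/69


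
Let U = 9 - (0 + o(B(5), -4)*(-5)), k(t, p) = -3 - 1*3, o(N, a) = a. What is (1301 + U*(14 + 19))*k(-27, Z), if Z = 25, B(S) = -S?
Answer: -5628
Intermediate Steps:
k(t, p) = -6 (k(t, p) = -3 - 3 = -6)
U = -11 (U = 9 - (0 - 4*(-5)) = 9 - (0 + 20) = 9 - 1*20 = 9 - 20 = -11)
(1301 + U*(14 + 19))*k(-27, Z) = (1301 - 11*(14 + 19))*(-6) = (1301 - 11*33)*(-6) = (1301 - 363)*(-6) = 938*(-6) = -5628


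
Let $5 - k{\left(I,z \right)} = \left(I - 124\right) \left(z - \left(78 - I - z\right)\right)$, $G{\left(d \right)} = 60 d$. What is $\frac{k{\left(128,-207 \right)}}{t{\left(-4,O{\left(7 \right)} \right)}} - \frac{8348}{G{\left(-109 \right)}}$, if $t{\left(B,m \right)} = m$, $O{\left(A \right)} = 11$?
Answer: $\frac{2411692}{17985} \approx 134.09$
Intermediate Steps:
$k{\left(I,z \right)} = 5 - \left(-124 + I\right) \left(-78 + I + 2 z\right)$ ($k{\left(I,z \right)} = 5 - \left(I - 124\right) \left(z - \left(78 - I - z\right)\right) = 5 - \left(-124 + I\right) \left(z + \left(-78 + I + z\right)\right) = 5 - \left(-124 + I\right) \left(-78 + I + 2 z\right)$)
$\frac{k{\left(128,-207 \right)}}{t{\left(-4,O{\left(7 \right)} \right)}} - \frac{8348}{G{\left(-109 \right)}} = \frac{-9667 - 128^{2} + 202 \cdot 128 + 248 \left(-207\right) - 256 \left(-207\right)}{11} - \frac{8348}{60 \left(-109\right)} = \left(-9667 - 16384 + 25856 - 51336 + 52992\right) \frac{1}{11} - \frac{8348}{-6540} = \left(-9667 - 16384 + 25856 - 51336 + 52992\right) \frac{1}{11} - - \frac{2087}{1635} = 1461 \cdot \frac{1}{11} + \frac{2087}{1635} = \frac{1461}{11} + \frac{2087}{1635} = \frac{2411692}{17985}$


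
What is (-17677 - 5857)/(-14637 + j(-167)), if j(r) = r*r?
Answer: -11767/6626 ≈ -1.7759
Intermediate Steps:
j(r) = r**2
(-17677 - 5857)/(-14637 + j(-167)) = (-17677 - 5857)/(-14637 + (-167)**2) = -23534/(-14637 + 27889) = -23534/13252 = -23534*1/13252 = -11767/6626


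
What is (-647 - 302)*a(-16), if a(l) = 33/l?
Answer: 31317/16 ≈ 1957.3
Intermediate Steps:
(-647 - 302)*a(-16) = (-647 - 302)*(33/(-16)) = -31317*(-1)/16 = -949*(-33/16) = 31317/16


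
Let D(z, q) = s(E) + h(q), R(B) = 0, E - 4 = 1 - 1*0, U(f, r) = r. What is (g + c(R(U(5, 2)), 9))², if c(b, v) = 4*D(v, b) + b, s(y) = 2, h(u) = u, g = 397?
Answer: 164025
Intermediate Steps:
E = 5 (E = 4 + (1 - 1*0) = 4 + (1 + 0) = 4 + 1 = 5)
D(z, q) = 2 + q
c(b, v) = 8 + 5*b (c(b, v) = 4*(2 + b) + b = (8 + 4*b) + b = 8 + 5*b)
(g + c(R(U(5, 2)), 9))² = (397 + (8 + 5*0))² = (397 + (8 + 0))² = (397 + 8)² = 405² = 164025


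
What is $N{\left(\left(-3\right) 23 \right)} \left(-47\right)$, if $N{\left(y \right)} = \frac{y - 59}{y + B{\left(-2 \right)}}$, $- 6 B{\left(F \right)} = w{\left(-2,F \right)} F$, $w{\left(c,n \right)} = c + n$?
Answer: $- \frac{18048}{211} \approx -85.536$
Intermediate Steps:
$B{\left(F \right)} = - \frac{F \left(-2 + F\right)}{6}$ ($B{\left(F \right)} = - \frac{\left(-2 + F\right) F}{6} = - \frac{F \left(-2 + F\right)}{6}$)
$N{\left(y \right)} = \frac{-59 + y}{- \frac{4}{3} + y}$ ($N{\left(y \right)} = \frac{y - 59}{y + \frac{1}{6} \left(-2\right) \left(2 - -2\right)} = \frac{-59 + y}{y + \frac{1}{6} \left(-2\right) \left(2 + 2\right)} = \frac{-59 + y}{y + \frac{1}{6} \left(-2\right) 4} = \frac{-59 + y}{y - \frac{4}{3}} = \frac{-59 + y}{- \frac{4}{3} + y}$)
$N{\left(\left(-3\right) 23 \right)} \left(-47\right) = \frac{3 \left(-59 - 69\right)}{-4 + 3 \left(\left(-3\right) 23\right)} \left(-47\right) = \frac{3 \left(-59 - 69\right)}{-4 + 3 \left(-69\right)} \left(-47\right) = 3 \frac{1}{-4 - 207} \left(-128\right) \left(-47\right) = 3 \frac{1}{-211} \left(-128\right) \left(-47\right) = 3 \left(- \frac{1}{211}\right) \left(-128\right) \left(-47\right) = \frac{384}{211} \left(-47\right) = - \frac{18048}{211}$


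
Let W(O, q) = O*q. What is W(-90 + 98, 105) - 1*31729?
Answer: -30889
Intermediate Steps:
W(-90 + 98, 105) - 1*31729 = (-90 + 98)*105 - 1*31729 = 8*105 - 31729 = 840 - 31729 = -30889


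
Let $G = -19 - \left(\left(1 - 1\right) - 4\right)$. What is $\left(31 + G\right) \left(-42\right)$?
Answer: $-672$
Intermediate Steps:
$G = -15$ ($G = -19 - \left(0 - 4\right) = -19 - -4 = -19 + 4 = -15$)
$\left(31 + G\right) \left(-42\right) = \left(31 - 15\right) \left(-42\right) = 16 \left(-42\right) = -672$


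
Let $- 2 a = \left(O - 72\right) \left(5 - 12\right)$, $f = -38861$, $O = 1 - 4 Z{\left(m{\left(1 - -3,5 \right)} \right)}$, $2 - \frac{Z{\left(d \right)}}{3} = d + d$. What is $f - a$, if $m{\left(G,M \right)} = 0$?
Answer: $- \frac{77057}{2} \approx -38529.0$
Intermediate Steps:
$Z{\left(d \right)} = 6 - 6 d$ ($Z{\left(d \right)} = 6 - 3 \left(d + d\right) = 6 - 3 \cdot 2 d = 6 - 6 d$)
$O = -23$ ($O = 1 - 4 \left(6 - 0\right) = 1 - 4 \left(6 + 0\right) = 1 - 24 = -23$)
$a = - \frac{665}{2}$ ($a = - \frac{\left(-23 - 72\right) \left(5 - 12\right)}{2} = - \frac{\left(-95\right) \left(5 - 12\right)}{2} = - \frac{\left(-95\right) \left(-7\right)}{2} = \left(- \frac{1}{2}\right) 665 = - \frac{665}{2} \approx -332.5$)
$f - a = -38861 - - \frac{665}{2} = -38861 + \frac{665}{2} = - \frac{77057}{2}$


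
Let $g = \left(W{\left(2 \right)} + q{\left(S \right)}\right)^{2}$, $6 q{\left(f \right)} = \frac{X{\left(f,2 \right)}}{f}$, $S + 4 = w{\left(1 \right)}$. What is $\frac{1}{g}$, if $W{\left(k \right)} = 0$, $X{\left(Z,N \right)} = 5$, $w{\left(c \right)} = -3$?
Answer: $\frac{1764}{25} \approx 70.56$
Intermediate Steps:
$S = -7$ ($S = -4 - 3 = -7$)
$q{\left(f \right)} = \frac{5}{6 f}$ ($q{\left(f \right)} = \frac{5 \frac{1}{f}}{6} = \frac{5}{6 f}$)
$g = \frac{25}{1764}$ ($g = \left(0 + \frac{5}{6 \left(-7\right)}\right)^{2} = \left(0 + \frac{5}{6} \left(- \frac{1}{7}\right)\right)^{2} = \left(0 - \frac{5}{42}\right)^{2} = \left(- \frac{5}{42}\right)^{2} = \frac{25}{1764} \approx 0.014172$)
$\frac{1}{g} = \frac{1}{\frac{25}{1764}} = \frac{1764}{25}$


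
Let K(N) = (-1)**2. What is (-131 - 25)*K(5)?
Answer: -156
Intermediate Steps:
K(N) = 1
(-131 - 25)*K(5) = (-131 - 25)*1 = -156*1 = -156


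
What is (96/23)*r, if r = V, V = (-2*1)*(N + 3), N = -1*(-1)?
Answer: -768/23 ≈ -33.391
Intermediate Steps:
N = 1
V = -8 (V = (-2*1)*(1 + 3) = -2*4 = -8)
r = -8
(96/23)*r = (96/23)*(-8) = -768/23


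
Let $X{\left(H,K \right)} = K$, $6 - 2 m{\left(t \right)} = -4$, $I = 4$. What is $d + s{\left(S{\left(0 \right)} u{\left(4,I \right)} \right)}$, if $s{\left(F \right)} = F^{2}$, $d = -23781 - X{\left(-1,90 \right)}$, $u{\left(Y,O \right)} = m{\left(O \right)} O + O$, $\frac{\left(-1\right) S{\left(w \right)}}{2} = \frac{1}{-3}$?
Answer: $-23615$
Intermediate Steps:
$m{\left(t \right)} = 5$ ($m{\left(t \right)} = 3 - -2 = 3 + 2 = 5$)
$S{\left(w \right)} = \frac{2}{3}$ ($S{\left(w \right)} = - \frac{2}{-3} = \left(-2\right) \left(- \frac{1}{3}\right) = \frac{2}{3}$)
$u{\left(Y,O \right)} = 6 O$ ($u{\left(Y,O \right)} = 5 O + O = 6 O$)
$d = -23871$ ($d = -23781 - 90 = -23871$)
$d + s{\left(S{\left(0 \right)} u{\left(4,I \right)} \right)} = -23871 + \left(\frac{2 \cdot 6 \cdot 4}{3}\right)^{2} = -23871 + \left(\frac{2}{3} \cdot 24\right)^{2} = -23871 + 16^{2} = -23871 + 256 = -23615$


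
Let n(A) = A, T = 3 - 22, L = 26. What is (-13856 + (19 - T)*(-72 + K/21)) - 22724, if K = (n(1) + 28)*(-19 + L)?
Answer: -116846/3 ≈ -38949.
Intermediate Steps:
T = -19
K = 203 (K = (1 + 28)*(-19 + 26) = 29*7 = 203)
(-13856 + (19 - T)*(-72 + K/21)) - 22724 = (-13856 + (19 - 1*(-19))*(-72 + 203/21)) - 22724 = (-13856 + (19 + 19)*(-72 + 203*(1/21))) - 22724 = (-13856 + 38*(-72 + 29/3)) - 22724 = (-13856 + 38*(-187/3)) - 22724 = (-13856 - 7106/3) - 22724 = -48674/3 - 22724 = -116846/3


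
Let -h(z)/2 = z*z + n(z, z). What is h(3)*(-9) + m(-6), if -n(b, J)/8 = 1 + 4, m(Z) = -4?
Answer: -562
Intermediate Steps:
n(b, J) = -40 (n(b, J) = -8*(1 + 4) = -8*5 = -40)
h(z) = 80 - 2*z² (h(z) = -2*(z*z - 40) = -2*(z² - 40) = -2*(-40 + z²) = 80 - 2*z²)
h(3)*(-9) + m(-6) = (80 - 2*3²)*(-9) - 4 = (80 - 2*9)*(-9) - 4 = (80 - 18)*(-9) - 4 = 62*(-9) - 4 = -558 - 4 = -562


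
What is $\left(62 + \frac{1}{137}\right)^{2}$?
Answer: $\frac{72165025}{18769} \approx 3844.9$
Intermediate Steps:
$\left(62 + \frac{1}{137}\right)^{2} = \left(\frac{8495}{137}\right)^{2} = \frac{72165025}{18769}$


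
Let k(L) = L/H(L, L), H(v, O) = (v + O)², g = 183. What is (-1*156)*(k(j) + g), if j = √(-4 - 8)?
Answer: -28548 + 13*I*√3/2 ≈ -28548.0 + 11.258*I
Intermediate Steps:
H(v, O) = (O + v)²
j = 2*I*√3 (j = √(-12) = 2*I*√3 ≈ 3.4641*I)
k(L) = 1/(4*L) (k(L) = L/((L + L)²) = L/((2*L)²) = L/((4*L²)) = L*(1/(4*L²)) = 1/(4*L))
(-1*156)*(k(j) + g) = (-1*156)*(1/(4*((2*I*√3))) + 183) = -156*((-I*√3/6)/4 + 183) = -156*(-I*√3/24 + 183) = -156*(183 - I*√3/24) = -28548 + 13*I*√3/2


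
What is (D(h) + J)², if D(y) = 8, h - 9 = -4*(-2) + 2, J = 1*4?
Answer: 144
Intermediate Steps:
J = 4
h = 19 (h = 9 + (-4*(-2) + 2) = 9 + (8 + 2) = 9 + 10 = 19)
(D(h) + J)² = (8 + 4)² = 12² = 144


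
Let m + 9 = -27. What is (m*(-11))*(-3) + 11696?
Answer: 10508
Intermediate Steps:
m = -36 (m = -9 - 27 = -36)
(m*(-11))*(-3) + 11696 = -36*(-11)*(-3) + 11696 = 396*(-3) + 11696 = -1188 + 11696 = 10508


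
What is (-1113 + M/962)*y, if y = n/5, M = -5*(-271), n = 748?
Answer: -399937274/2405 ≈ -1.6629e+5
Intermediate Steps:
M = 1355
y = 748/5 ≈ 149.60
(-1113 + M/962)*y = (-1113 + 1355/962)*(748/5) = -1069351/962*748/5 = -399937274/2405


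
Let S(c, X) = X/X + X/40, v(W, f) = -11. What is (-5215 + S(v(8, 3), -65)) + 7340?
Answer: 16995/8 ≈ 2124.4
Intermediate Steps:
S(c, X) = 1 + X/40 (S(c, X) = 1 + X*(1/40) = 1 + X/40)
(-5215 + S(v(8, 3), -65)) + 7340 = (-5215 + (1 + (1/40)*(-65))) + 7340 = (-5215 + (1 - 13/8)) + 7340 = (-5215 - 5/8) + 7340 = -41725/8 + 7340 = 16995/8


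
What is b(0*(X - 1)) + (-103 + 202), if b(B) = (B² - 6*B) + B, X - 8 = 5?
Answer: 99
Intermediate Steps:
X = 13 (X = 8 + 5 = 13)
b(B) = B² - 5*B
b(0*(X - 1)) + (-103 + 202) = (0*(13 - 1))*(-5 + 0*(13 - 1)) + (-103 + 202) = (0*12)*(-5 + 0*12) + 99 = 0*(-5 + 0) + 99 = 0*(-5) + 99 = 0 + 99 = 99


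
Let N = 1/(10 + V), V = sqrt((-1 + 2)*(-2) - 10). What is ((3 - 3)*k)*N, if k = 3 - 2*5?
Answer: 0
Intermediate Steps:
V = 2*I*sqrt(3) (V = sqrt(1*(-2) - 10) = sqrt(-2 - 10) = sqrt(-12) = 2*I*sqrt(3) ≈ 3.4641*I)
k = -7 (k = 3 - 10 = -7)
N = 1/(10 + 2*I*sqrt(3)) ≈ 0.089286 - 0.030929*I
((3 - 3)*k)*N = ((3 - 3)*(-7))*(5/56 - I*sqrt(3)/56) = (0*(-7))*(5/56 - I*sqrt(3)/56) = 0*(5/56 - I*sqrt(3)/56) = 0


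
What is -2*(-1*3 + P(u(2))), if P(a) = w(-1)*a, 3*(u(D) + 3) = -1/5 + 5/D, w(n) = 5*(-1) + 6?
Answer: 157/15 ≈ 10.467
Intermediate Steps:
w(n) = 1 (w(n) = -5 + 6 = 1)
u(D) = -46/15 + 5/(3*D) (u(D) = -3 + (-1/5 + 5/D)/3 = -3 + (-1*⅕ + 5/D)/3 = -3 + (-⅕ + 5/D)/3 = -3 + (-1/15 + 5/(3*D)) = -46/15 + 5/(3*D))
P(a) = a (P(a) = 1*a = a)
-2*(-1*3 + P(u(2))) = -2*(-1*3 + (1/15)*(25 - 46*2)/2) = -2*(-3 + (1/15)*(½)*(25 - 92)) = -2*(-3 + (1/15)*(½)*(-67)) = -2*(-3 - 67/30) = -2*(-157/30) = 157/15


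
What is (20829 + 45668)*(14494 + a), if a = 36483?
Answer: 3389817569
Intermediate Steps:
(20829 + 45668)*(14494 + a) = (20829 + 45668)*(14494 + 36483) = 66497*50977 = 3389817569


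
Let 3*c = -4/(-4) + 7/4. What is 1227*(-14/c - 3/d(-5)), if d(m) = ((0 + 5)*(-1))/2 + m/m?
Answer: -179142/11 ≈ -16286.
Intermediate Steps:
c = 11/12 (c = (-4/(-4) + 7/4)/3 = (-4*(-¼) + 7*(¼))/3 = (1 + 7/4)/3 = (⅓)*(11/4) = 11/12 ≈ 0.91667)
d(m) = -3/2 (d(m) = (5*(-1))*(½) + 1 = -5*½ + 1 = -5/2 + 1 = -3/2)
1227*(-14/c - 3/d(-5)) = 1227*(-14/11/12 - 3/(-3/2)) = 1227*(-14*12/11 - 3*(-⅔)) = 1227*(-168/11 + 2) = 1227*(-146/11) = -179142/11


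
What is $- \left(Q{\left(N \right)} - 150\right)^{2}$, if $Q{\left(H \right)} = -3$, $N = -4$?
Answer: $-23409$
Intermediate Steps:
$- \left(Q{\left(N \right)} - 150\right)^{2} = - \left(-3 - 150\right)^{2} = - \left(-153\right)^{2} = \left(-1\right) 23409 = -23409$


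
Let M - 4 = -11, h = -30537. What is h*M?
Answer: 213759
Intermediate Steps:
M = -7 (M = 4 - 11 = -7)
h*M = -30537*(-7) = 213759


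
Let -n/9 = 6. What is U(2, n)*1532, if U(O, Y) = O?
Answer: 3064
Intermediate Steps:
n = -54 (n = -9*6 = -54)
U(2, n)*1532 = 2*1532 = 3064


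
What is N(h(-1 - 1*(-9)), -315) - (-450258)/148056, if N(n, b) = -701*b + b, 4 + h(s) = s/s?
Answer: 5441133043/24676 ≈ 2.2050e+5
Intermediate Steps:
h(s) = -3 (h(s) = -4 + s/s = -4 + 1 = -3)
N(n, b) = -700*b
N(h(-1 - 1*(-9)), -315) - (-450258)/148056 = -700*(-315) - (-450258)/148056 = 220500 - (-450258)/148056 = 220500 - 1*(-75043/24676) = 220500 + 75043/24676 = 5441133043/24676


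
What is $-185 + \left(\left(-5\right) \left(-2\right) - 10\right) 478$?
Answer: $-185$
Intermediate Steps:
$-185 + \left(\left(-5\right) \left(-2\right) - 10\right) 478 = -185 + \left(10 - 10\right) 478 = -185 + 0 \cdot 478 = -185 + 0 = -185$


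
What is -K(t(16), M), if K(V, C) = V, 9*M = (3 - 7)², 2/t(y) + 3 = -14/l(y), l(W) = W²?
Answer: 256/391 ≈ 0.65473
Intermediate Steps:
t(y) = 2/(-3 - 14/y²)
M = 16/9 (M = (3 - 7)²/9 = (⅑)*(-4)² = (⅑)*16 = 16/9 ≈ 1.7778)
-K(t(16), M) = -(-2)*16²/(14 + 3*16²) = -(-2)*256/(14 + 3*256) = -(-2)*256/(14 + 768) = -(-2)*256/782 = -1*(-256/391) = 256/391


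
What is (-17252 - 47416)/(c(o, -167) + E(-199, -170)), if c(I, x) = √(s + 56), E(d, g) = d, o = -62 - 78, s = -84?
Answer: 12868932/39629 + 129336*I*√7/39629 ≈ 324.74 + 8.6349*I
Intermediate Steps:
o = -140
c(I, x) = 2*I*√7 (c(I, x) = √(-84 + 56) = √(-28) = 2*I*√7)
(-17252 - 47416)/(c(o, -167) + E(-199, -170)) = (-17252 - 47416)/(2*I*√7 - 199) = -64668/(-199 + 2*I*√7)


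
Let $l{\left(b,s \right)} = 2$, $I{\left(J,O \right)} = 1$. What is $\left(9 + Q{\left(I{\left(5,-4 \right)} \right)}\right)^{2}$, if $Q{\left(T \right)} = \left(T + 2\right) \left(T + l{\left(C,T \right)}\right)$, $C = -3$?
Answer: $324$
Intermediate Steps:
$Q{\left(T \right)} = \left(2 + T\right)^{2}$ ($Q{\left(T \right)} = \left(T + 2\right) \left(T + 2\right) = \left(2 + T\right) \left(2 + T\right) = \left(2 + T\right)^{2}$)
$\left(9 + Q{\left(I{\left(5,-4 \right)} \right)}\right)^{2} = \left(9 + \left(4 + 1^{2} + 4 \cdot 1\right)\right)^{2} = \left(9 + \left(4 + 1 + 4\right)\right)^{2} = \left(9 + 9\right)^{2} = 18^{2} = 324$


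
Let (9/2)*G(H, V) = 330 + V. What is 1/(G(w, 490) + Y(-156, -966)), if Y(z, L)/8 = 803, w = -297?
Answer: 9/59456 ≈ 0.00015137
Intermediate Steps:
Y(z, L) = 6424 (Y(z, L) = 8*803 = 6424)
G(H, V) = 220/3 + 2*V/9 (G(H, V) = 2*(330 + V)/9 = 220/3 + 2*V/9)
1/(G(w, 490) + Y(-156, -966)) = 1/((220/3 + (2/9)*490) + 6424) = 1/((220/3 + 980/9) + 6424) = 1/(1640/9 + 6424) = 1/(59456/9) = 9/59456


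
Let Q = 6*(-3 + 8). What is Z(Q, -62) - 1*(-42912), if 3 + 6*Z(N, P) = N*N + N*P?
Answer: 85503/2 ≈ 42752.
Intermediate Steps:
Q = 30 (Q = 6*5 = 30)
Z(N, P) = -1/2 + N**2/6 + N*P/6 (Z(N, P) = -1/2 + (N*N + N*P)/6 = -1/2 + (N**2 + N*P)/6 = -1/2 + (N**2/6 + N*P/6) = -1/2 + N**2/6 + N*P/6)
Z(Q, -62) - 1*(-42912) = (-1/2 + (1/6)*30**2 + (1/6)*30*(-62)) - 1*(-42912) = (-1/2 + (1/6)*900 - 310) + 42912 = (-1/2 + 150 - 310) + 42912 = -321/2 + 42912 = 85503/2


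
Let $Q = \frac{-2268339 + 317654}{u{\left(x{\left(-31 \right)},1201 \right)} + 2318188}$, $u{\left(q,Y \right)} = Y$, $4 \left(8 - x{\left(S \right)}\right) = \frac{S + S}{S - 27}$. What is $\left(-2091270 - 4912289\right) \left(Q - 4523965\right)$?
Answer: $\frac{73487200261978121130}{2319389} \approx 3.1684 \cdot 10^{13}$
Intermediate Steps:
$x{\left(S \right)} = 8 - \frac{S}{2 \left(-27 + S\right)}$ ($x{\left(S \right)} = 8 - \frac{\left(S + S\right) \frac{1}{S - 27}}{4} = 8 - \frac{2 S \frac{1}{-27 + S}}{4} = 8 - \frac{S}{2 \left(-27 + S\right)}$)
$Q = - \frac{1950685}{2319389}$ ($Q = \frac{-2268339 + 317654}{1201 + 2318188} = - \frac{1950685}{2319389} \approx -0.84103$)
$\left(-2091270 - 4912289\right) \left(Q - 4523965\right) = \left(-2091270 - 4912289\right) \left(- \frac{1950685}{2319389} - 4523965\right) = \left(-7003559\right) \left(- \frac{10492836608070}{2319389}\right) = \frac{73487200261978121130}{2319389}$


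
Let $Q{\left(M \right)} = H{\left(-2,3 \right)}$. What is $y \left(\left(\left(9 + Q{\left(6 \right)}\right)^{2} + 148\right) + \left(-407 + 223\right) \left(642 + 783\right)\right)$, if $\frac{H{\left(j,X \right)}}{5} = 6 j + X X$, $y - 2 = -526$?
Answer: $137296384$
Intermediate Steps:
$y = -524$ ($y = 2 - 526 = -524$)
$H{\left(j,X \right)} = 5 X^{2} + 30 j$ ($H{\left(j,X \right)} = 5 \left(6 j + X X\right) = 5 \left(6 j + X^{2}\right) = 5 \left(X^{2} + 6 j\right) = 5 X^{2} + 30 j$)
$Q{\left(M \right)} = -15$ ($Q{\left(M \right)} = 5 \cdot 3^{2} + 30 \left(-2\right) = 5 \cdot 9 - 60 = 45 - 60 = -15$)
$y \left(\left(\left(9 + Q{\left(6 \right)}\right)^{2} + 148\right) + \left(-407 + 223\right) \left(642 + 783\right)\right) = - 524 \left(\left(\left(9 - 15\right)^{2} + 148\right) + \left(-407 + 223\right) \left(642 + 783\right)\right) = - 524 \left(\left(\left(-6\right)^{2} + 148\right) - 262200\right) = - 524 \left(\left(36 + 148\right) - 262200\right) = - 524 \left(184 - 262200\right) = \left(-524\right) \left(-262016\right) = 137296384$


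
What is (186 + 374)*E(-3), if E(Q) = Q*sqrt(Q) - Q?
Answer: 1680 - 1680*I*sqrt(3) ≈ 1680.0 - 2909.8*I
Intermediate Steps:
E(Q) = Q**(3/2) - Q
(186 + 374)*E(-3) = (186 + 374)*((-3)**(3/2) - 1*(-3)) = 560*(-3*I*sqrt(3) + 3) = 560*(3 - 3*I*sqrt(3)) = 1680 - 1680*I*sqrt(3)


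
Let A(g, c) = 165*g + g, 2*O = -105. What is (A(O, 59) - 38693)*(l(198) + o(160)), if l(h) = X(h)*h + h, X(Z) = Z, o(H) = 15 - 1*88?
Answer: -1864509232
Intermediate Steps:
O = -105/2 (O = (½)*(-105) = -105/2 ≈ -52.500)
A(g, c) = 166*g
o(H) = -73 (o(H) = 15 - 88 = -73)
l(h) = h + h² (l(h) = h*h + h = h² + h = h + h²)
(A(O, 59) - 38693)*(l(198) + o(160)) = (166*(-105/2) - 38693)*(198*(1 + 198) - 73) = (-8715 - 38693)*(198*199 - 73) = -47408*(39402 - 73) = -47408*39329 = -1864509232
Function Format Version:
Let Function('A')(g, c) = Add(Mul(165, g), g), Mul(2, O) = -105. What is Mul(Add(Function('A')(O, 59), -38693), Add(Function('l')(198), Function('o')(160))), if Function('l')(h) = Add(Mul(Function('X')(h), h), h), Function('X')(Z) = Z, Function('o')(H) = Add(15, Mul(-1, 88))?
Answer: -1864509232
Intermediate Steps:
O = Rational(-105, 2) (O = Mul(Rational(1, 2), -105) = Rational(-105, 2) ≈ -52.500)
Function('A')(g, c) = Mul(166, g)
Function('o')(H) = -73 (Function('o')(H) = Add(15, -88) = -73)
Function('l')(h) = Add(h, Pow(h, 2)) (Function('l')(h) = Add(Mul(h, h), h) = Add(Pow(h, 2), h) = Add(h, Pow(h, 2)))
Mul(Add(Function('A')(O, 59), -38693), Add(Function('l')(198), Function('o')(160))) = Mul(Add(Mul(166, Rational(-105, 2)), -38693), Add(Mul(198, Add(1, 198)), -73)) = Mul(Add(-8715, -38693), Add(Mul(198, 199), -73)) = Mul(-47408, Add(39402, -73)) = Mul(-47408, 39329) = -1864509232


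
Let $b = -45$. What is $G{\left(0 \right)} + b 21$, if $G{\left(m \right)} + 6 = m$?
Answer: $-951$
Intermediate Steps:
$G{\left(m \right)} = -6 + m$
$G{\left(0 \right)} + b 21 = \left(-6 + 0\right) - 945 = -6 - 945 = -951$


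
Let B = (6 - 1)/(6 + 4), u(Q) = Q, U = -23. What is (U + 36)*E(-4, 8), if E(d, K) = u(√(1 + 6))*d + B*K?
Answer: 52 - 52*√7 ≈ -85.579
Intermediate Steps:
B = ½ (B = 5/10 = 5*(⅒) = ½ ≈ 0.50000)
E(d, K) = K/2 + d*√7 (E(d, K) = √(1 + 6)*d + K/2 = √7*d + K/2 = d*√7 + K/2 = K/2 + d*√7)
(U + 36)*E(-4, 8) = (-23 + 36)*((½)*8 - 4*√7) = 13*(4 - 4*√7) = 52 - 52*√7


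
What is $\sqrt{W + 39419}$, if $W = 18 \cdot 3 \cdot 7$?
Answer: $\sqrt{39797} \approx 199.49$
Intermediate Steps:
$W = 378$ ($W = 54 \cdot 7 = 378$)
$\sqrt{W + 39419} = \sqrt{378 + 39419} = \sqrt{39797}$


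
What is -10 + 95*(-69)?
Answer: -6565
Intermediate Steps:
-10 + 95*(-69) = -10 - 6555 = -6565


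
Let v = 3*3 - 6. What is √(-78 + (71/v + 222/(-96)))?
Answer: I*√8157/12 ≈ 7.5263*I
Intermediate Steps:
v = 3 (v = 9 - 6 = 3)
√(-78 + (71/v + 222/(-96))) = √(-78 + (71/3 + 222/(-96))) = √(-78 + (71*(⅓) + 222*(-1/96))) = √(-78 + (71/3 - 37/16)) = √(-78 + 1025/48) = √(-2719/48) = I*√8157/12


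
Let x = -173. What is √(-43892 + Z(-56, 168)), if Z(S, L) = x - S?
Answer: I*√44009 ≈ 209.78*I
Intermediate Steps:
Z(S, L) = -173 - S
√(-43892 + Z(-56, 168)) = √(-43892 + (-173 - 1*(-56))) = √(-43892 + (-173 + 56)) = √(-43892 - 117) = √(-44009) = I*√44009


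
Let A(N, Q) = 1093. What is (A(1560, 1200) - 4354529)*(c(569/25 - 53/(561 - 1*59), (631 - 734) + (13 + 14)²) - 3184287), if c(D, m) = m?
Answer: 13859864409196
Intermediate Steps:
(A(1560, 1200) - 4354529)*(c(569/25 - 53/(561 - 1*59), (631 - 734) + (13 + 14)²) - 3184287) = (1093 - 4354529)*(((631 - 734) + (13 + 14)²) - 3184287) = -4353436*((-103 + 27²) - 3184287) = -4353436*((-103 + 729) - 3184287) = -4353436*(626 - 3184287) = -4353436*(-3183661) = 13859864409196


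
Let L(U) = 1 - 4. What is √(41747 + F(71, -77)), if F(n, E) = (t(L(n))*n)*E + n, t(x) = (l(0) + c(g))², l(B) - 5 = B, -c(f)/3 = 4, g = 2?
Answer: I*√226065 ≈ 475.46*I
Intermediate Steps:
c(f) = -12 (c(f) = -3*4 = -12)
l(B) = 5 + B
L(U) = -3
t(x) = 49 (t(x) = ((5 + 0) - 12)² = (5 - 12)² = (-7)² = 49)
F(n, E) = n + 49*E*n (F(n, E) = (49*n)*E + n = 49*E*n + n = n + 49*E*n)
√(41747 + F(71, -77)) = √(41747 + 71*(1 + 49*(-77))) = √(41747 + 71*(1 - 3773)) = √(41747 + 71*(-3772)) = √(41747 - 267812) = √(-226065) = I*√226065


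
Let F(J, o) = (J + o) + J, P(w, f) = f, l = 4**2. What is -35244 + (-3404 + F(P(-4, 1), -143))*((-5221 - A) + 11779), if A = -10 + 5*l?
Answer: -23035204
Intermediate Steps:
l = 16
F(J, o) = o + 2*J
A = 70 (A = -10 + 5*16 = -10 + 80 = 70)
-35244 + (-3404 + F(P(-4, 1), -143))*((-5221 - A) + 11779) = -35244 + (-3404 + (-143 + 2*1))*((-5221 - 1*70) + 11779) = -35244 + (-3404 + (-143 + 2))*((-5221 - 70) + 11779) = -35244 + (-3404 - 141)*(-5291 + 11779) = -35244 - 3545*6488 = -35244 - 22999960 = -23035204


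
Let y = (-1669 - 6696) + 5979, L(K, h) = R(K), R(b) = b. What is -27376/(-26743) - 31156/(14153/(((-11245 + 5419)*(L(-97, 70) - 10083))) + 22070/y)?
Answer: 58971542276395160816/17502073999704353 ≈ 3369.4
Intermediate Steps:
L(K, h) = K
y = -2386 (y = -8365 + 5979 = -2386)
-27376/(-26743) - 31156/(14153/(((-11245 + 5419)*(L(-97, 70) - 10083))) + 22070/y) = -27376/(-26743) - 31156/(14153/(((-11245 + 5419)*(-97 - 10083))) + 22070/(-2386)) = -27376*(-1/26743) - 31156/(14153/((-5826*(-10180))) + 22070*(-1/2386)) = 27376/26743 - 31156/(14153/59308680 - 11035/1193) = 27376/26743 - 31156/(-654454399271/70755255240) = 27376/26743 - 31156*(-70755255240/654454399271) = 27376/26743 + 2204450732257440/654454399271 = 58971542276395160816/17502073999704353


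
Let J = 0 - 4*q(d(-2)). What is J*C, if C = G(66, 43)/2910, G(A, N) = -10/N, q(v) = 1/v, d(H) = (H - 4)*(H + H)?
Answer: 1/75078 ≈ 1.3319e-5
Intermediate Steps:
d(H) = 2*H*(-4 + H) (d(H) = (-4 + H)*(2*H) = 2*H*(-4 + H))
q(v) = 1/v
C = -1/12513 (C = -10/43/2910 = -10*1/43*(1/2910) = -10/43*1/2910 = -1/12513 ≈ -7.9917e-5)
J = -⅙ (J = 0 - 4*(-1/(4*(-4 - 2))) = 0 - 4/(2*(-2)*(-6)) = 0 - 4/24 = 0 - 4*1/24 = 0 - ⅙ = -⅙ ≈ -0.16667)
J*C = -⅙*(-1/12513) = 1/75078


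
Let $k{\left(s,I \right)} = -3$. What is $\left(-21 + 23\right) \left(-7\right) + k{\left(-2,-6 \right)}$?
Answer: $-17$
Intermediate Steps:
$\left(-21 + 23\right) \left(-7\right) + k{\left(-2,-6 \right)} = \left(-21 + 23\right) \left(-7\right) - 3 = 2 \left(-7\right) - 3 = -14 - 3 = -17$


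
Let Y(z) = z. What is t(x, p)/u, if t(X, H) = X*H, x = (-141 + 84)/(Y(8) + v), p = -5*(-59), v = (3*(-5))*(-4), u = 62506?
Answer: -16815/4250408 ≈ -0.0039561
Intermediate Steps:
v = 60 (v = -15*(-4) = 60)
p = 295
x = -57/68 (x = (-141 + 84)/(8 + 60) = -57/68 ≈ -0.83823)
t(X, H) = H*X
t(x, p)/u = (295*(-57/68))/62506 = -16815/68*1/62506 = -16815/4250408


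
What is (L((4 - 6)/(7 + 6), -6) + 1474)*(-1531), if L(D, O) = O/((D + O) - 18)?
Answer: -354360667/157 ≈ -2.2571e+6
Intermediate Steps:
L(D, O) = O/(-18 + D + O)
(L((4 - 6)/(7 + 6), -6) + 1474)*(-1531) = (-6/(-18 + (4 - 6)/(7 + 6) - 6) + 1474)*(-1531) = (-6/(-18 - 2/13 - 6) + 1474)*(-1531) = (-6/(-314/13) + 1474)*(-1531) = (-6*(-13/314) + 1474)*(-1531) = (39/157 + 1474)*(-1531) = (231457/157)*(-1531) = -354360667/157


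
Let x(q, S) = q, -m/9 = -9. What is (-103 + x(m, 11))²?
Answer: 484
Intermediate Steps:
m = 81 (m = -9*(-9) = 81)
(-103 + x(m, 11))² = (-103 + 81)² = (-22)² = 484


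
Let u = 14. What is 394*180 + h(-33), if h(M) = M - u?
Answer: 70873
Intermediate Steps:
h(M) = -14 + M (h(M) = M - 1*14 = M - 14 = -14 + M)
394*180 + h(-33) = 394*180 + (-14 - 33) = 70920 - 47 = 70873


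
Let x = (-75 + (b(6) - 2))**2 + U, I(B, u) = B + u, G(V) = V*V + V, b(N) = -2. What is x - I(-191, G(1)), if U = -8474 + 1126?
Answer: -918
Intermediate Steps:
U = -7348
G(V) = V + V**2 (G(V) = V**2 + V = V + V**2)
x = -1107 (x = (-75 + (-2 - 2))**2 - 7348 = (-75 - 4)**2 - 7348 = (-79)**2 - 7348 = 6241 - 7348 = -1107)
x - I(-191, G(1)) = -1107 - (-191 + 1*(1 + 1)) = -1107 - (-191 + 1*2) = -1107 - (-191 + 2) = -1107 - 1*(-189) = -1107 + 189 = -918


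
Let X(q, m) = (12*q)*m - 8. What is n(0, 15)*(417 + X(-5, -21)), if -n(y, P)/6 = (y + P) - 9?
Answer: -60084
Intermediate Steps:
X(q, m) = -8 + 12*m*q (X(q, m) = 12*m*q - 8 = -8 + 12*m*q)
n(y, P) = 54 - 6*P - 6*y (n(y, P) = -6*((y + P) - 9) = -6*((P + y) - 9) = -6*(-9 + P + y) = 54 - 6*P - 6*y)
n(0, 15)*(417 + X(-5, -21)) = (54 - 6*15 - 6*0)*(417 + (-8 + 12*(-21)*(-5))) = (54 - 90 + 0)*(417 + (-8 + 1260)) = -36*(417 + 1252) = -36*1669 = -60084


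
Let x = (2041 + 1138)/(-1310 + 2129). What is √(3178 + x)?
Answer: √237142451/273 ≈ 56.408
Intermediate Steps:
x = 3179/819 ≈ 3.8816
√(3178 + x) = √(3178 + 3179/819) = √(2605961/819) = √237142451/273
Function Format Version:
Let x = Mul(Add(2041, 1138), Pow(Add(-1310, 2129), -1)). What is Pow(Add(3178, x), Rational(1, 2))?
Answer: Mul(Rational(1, 273), Pow(237142451, Rational(1, 2))) ≈ 56.408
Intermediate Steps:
x = Rational(3179, 819) (x = Mul(3179, Pow(819, -1)) = Mul(3179, Rational(1, 819)) = Rational(3179, 819) ≈ 3.8816)
Pow(Add(3178, x), Rational(1, 2)) = Pow(Add(3178, Rational(3179, 819)), Rational(1, 2)) = Pow(Rational(2605961, 819), Rational(1, 2)) = Mul(Rational(1, 273), Pow(237142451, Rational(1, 2)))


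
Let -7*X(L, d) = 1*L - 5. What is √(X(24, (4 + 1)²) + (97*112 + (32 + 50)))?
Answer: √536221/7 ≈ 104.61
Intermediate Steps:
X(L, d) = 5/7 - L/7 (X(L, d) = -(1*L - 5)/7 = -(L - 5)/7 = -(-5 + L)/7 = 5/7 - L/7)
√(X(24, (4 + 1)²) + (97*112 + (32 + 50))) = √((5/7 - ⅐*24) + (97*112 + (32 + 50))) = √((5/7 - 24/7) + (10864 + 82)) = √(-19/7 + 10946) = √(76603/7) = √536221/7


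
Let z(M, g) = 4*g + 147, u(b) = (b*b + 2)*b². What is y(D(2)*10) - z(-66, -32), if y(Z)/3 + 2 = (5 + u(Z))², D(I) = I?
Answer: 77574744050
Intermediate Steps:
u(b) = b²*(2 + b²) (u(b) = (b² + 2)*b² = (2 + b²)*b² = b²*(2 + b²))
z(M, g) = 147 + 4*g
y(Z) = -6 + 3*(5 + Z²*(2 + Z²))²
y(D(2)*10) - z(-66, -32) = (-6 + 3*(5 + (2*10)²*(2 + (2*10)²))²) - (147 + 4*(-32)) = (-6 + 3*(5 + 20²*(2 + 20²))²) - (147 - 128) = (-6 + 3*(5 + 400*(2 + 400))²) - 1*19 = (-6 + 3*(5 + 400*402)²) - 19 = (-6 + 3*(5 + 160800)²) - 19 = (-6 + 3*160805²) - 19 = (-6 + 3*25858248025) - 19 = (-6 + 77574744075) - 19 = 77574744069 - 19 = 77574744050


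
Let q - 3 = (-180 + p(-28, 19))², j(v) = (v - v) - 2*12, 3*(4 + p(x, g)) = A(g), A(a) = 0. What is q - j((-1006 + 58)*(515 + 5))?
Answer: 33883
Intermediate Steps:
p(x, g) = -4 (p(x, g) = -4 + (⅓)*0 = -4 + 0 = -4)
j(v) = -24 (j(v) = 0 - 24 = -24)
q = 33859 (q = 3 + (-180 - 4)² = 3 + (-184)² = 3 + 33856 = 33859)
q - j((-1006 + 58)*(515 + 5)) = 33859 - 1*(-24) = 33859 + 24 = 33883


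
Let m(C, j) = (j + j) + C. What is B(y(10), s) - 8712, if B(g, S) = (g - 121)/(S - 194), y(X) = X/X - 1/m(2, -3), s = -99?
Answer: -10209985/1172 ≈ -8711.6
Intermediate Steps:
m(C, j) = C + 2*j (m(C, j) = 2*j + C = C + 2*j)
y(X) = 5/4 (y(X) = X/X - 1/(2 + 2*(-3)) = 1 - 1/(2 - 6) = 1 - 1/(-4) = 1 - 1*(-¼) = 1 + ¼ = 5/4)
B(g, S) = (-121 + g)/(-194 + S)
B(y(10), s) - 8712 = (-121 + 5/4)/(-194 - 99) - 8712 = -479/4/(-293) - 8712 = -1/293*(-479/4) - 8712 = 479/1172 - 8712 = -10209985/1172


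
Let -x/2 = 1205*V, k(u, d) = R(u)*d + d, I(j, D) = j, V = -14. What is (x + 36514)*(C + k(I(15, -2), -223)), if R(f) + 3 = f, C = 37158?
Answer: 2406831786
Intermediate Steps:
R(f) = -3 + f
k(u, d) = d + d*(-3 + u) (k(u, d) = (-3 + u)*d + d = d*(-3 + u) + d = d + d*(-3 + u))
x = 33740 (x = -2410*(-14) = -2*(-16870) = 33740)
(x + 36514)*(C + k(I(15, -2), -223)) = (33740 + 36514)*(37158 - 223*(-2 + 15)) = 70254*(37158 - 223*13) = 70254*(37158 - 2899) = 70254*34259 = 2406831786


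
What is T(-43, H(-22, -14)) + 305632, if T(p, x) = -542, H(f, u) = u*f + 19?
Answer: 305090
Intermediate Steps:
H(f, u) = 19 + f*u (H(f, u) = f*u + 19 = 19 + f*u)
T(-43, H(-22, -14)) + 305632 = -542 + 305632 = 305090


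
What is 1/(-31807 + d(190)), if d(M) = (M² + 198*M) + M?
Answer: 1/42103 ≈ 2.3751e-5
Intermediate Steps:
d(M) = M² + 199*M
1/(-31807 + d(190)) = 1/(-31807 + 190*(199 + 190)) = 1/(-31807 + 190*389) = 1/(-31807 + 73910) = 1/42103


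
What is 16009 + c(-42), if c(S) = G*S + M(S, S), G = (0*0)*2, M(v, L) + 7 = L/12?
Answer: 31997/2 ≈ 15999.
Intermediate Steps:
M(v, L) = -7 + L/12
G = 0 (G = 0*2 = 0)
c(S) = -7 + S/12 (c(S) = 0*S + (-7 + S/12) = 0 + (-7 + S/12) = -7 + S/12)
16009 + c(-42) = 16009 + (-7 + (1/12)*(-42)) = 16009 + (-7 - 7/2) = 16009 - 21/2 = 31997/2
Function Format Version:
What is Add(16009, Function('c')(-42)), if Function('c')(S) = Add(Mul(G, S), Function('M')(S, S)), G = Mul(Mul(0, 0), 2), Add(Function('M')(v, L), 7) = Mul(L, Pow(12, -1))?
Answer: Rational(31997, 2) ≈ 15999.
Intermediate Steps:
Function('M')(v, L) = Add(-7, Mul(Rational(1, 12), L)) (Function('M')(v, L) = Add(-7, Mul(L, Pow(12, -1))) = Add(-7, Mul(L, Rational(1, 12))) = Add(-7, Mul(Rational(1, 12), L)))
G = 0 (G = Mul(0, 2) = 0)
Function('c')(S) = Add(-7, Mul(Rational(1, 12), S)) (Function('c')(S) = Add(Mul(0, S), Add(-7, Mul(Rational(1, 12), S))) = Add(0, Add(-7, Mul(Rational(1, 12), S))) = Add(-7, Mul(Rational(1, 12), S)))
Add(16009, Function('c')(-42)) = Add(16009, Add(-7, Mul(Rational(1, 12), -42))) = Add(16009, Add(-7, Rational(-7, 2))) = Add(16009, Rational(-21, 2)) = Rational(31997, 2)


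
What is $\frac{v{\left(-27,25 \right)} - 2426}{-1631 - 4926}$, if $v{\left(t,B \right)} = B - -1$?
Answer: $\frac{2400}{6557} \approx 0.36602$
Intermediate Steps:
$v{\left(t,B \right)} = 1 + B$ ($v{\left(t,B \right)} = B + 1 = 1 + B$)
$\frac{v{\left(-27,25 \right)} - 2426}{-1631 - 4926} = \frac{\left(1 + 25\right) - 2426}{-1631 - 4926} = \frac{26 - 2426}{-6557} = \left(-2400\right) \left(- \frac{1}{6557}\right) = \frac{2400}{6557}$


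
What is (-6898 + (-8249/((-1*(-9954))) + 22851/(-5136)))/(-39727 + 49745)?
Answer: -58820235305/85359611232 ≈ -0.68909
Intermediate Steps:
(-6898 + (-8249/((-1*(-9954))) + 22851/(-5136)))/(-39727 + 49745) = (-6898 + (-8249/9954 + 22851*(-1/5136)))/10018 = (-6898 + (-8249*1/9954 - 7617/1712))*(1/10018) = (-6898 + (-8249/9954 - 7617/1712))*(1/10018) = (-6898 - 44970953/8520624)*(1/10018) = -58820235305/8520624*1/10018 = -58820235305/85359611232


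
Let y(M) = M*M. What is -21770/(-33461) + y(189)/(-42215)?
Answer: -276239831/1412556115 ≈ -0.19556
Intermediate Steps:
y(M) = M²
-21770/(-33461) + y(189)/(-42215) = -21770/(-33461) + 189²/(-42215) = -21770*(-1/33461) + 35721*(-1/42215) = 21770/33461 - 35721/42215 = -276239831/1412556115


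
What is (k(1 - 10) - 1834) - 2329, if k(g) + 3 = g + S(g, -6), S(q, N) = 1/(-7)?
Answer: -29226/7 ≈ -4175.1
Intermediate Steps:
S(q, N) = -⅐
k(g) = -22/7 + g (k(g) = -3 + (g - ⅐) = -3 + (-⅐ + g) = -22/7 + g)
(k(1 - 10) - 1834) - 2329 = ((-22/7 + (1 - 10)) - 1834) - 2329 = ((-22/7 - 9) - 1834) - 2329 = (-85/7 - 1834) - 2329 = -12923/7 - 2329 = -29226/7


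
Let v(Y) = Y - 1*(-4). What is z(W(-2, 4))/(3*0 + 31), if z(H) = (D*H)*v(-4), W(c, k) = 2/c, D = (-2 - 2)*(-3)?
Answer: 0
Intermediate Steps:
D = 12 (D = -4*(-3) = 12)
v(Y) = 4 + Y (v(Y) = Y + 4 = 4 + Y)
z(H) = 0 (z(H) = (12*H)*(4 - 4) = (12*H)*0 = 0)
z(W(-2, 4))/(3*0 + 31) = 0/(3*0 + 31) = 0/(0 + 31) = 0/31 = (1/31)*0 = 0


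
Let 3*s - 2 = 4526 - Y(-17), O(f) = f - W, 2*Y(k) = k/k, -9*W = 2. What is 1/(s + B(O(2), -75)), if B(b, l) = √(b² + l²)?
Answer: 97794/147222625 - 36*√18241/147222625 ≈ 0.00063123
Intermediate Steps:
W = -2/9 (W = -⅑*2 = -2/9 ≈ -0.22222)
Y(k) = ½ (Y(k) = (k/k)/2 = (½)*1 = ½)
O(f) = 2/9 + f (O(f) = f - 1*(-2/9) = f + 2/9 = 2/9 + f)
s = 9055/6 (s = ⅔ + (4526 - 1*½)/3 = ⅔ + (4526 - ½)/3 = ⅔ + (⅓)*(9051/2) = ⅔ + 3017/2 = 9055/6 ≈ 1509.2)
1/(s + B(O(2), -75)) = 1/(9055/6 + √((2/9 + 2)² + (-75)²)) = 1/(9055/6 + √((20/9)² + 5625)) = 1/(9055/6 + √(400/81 + 5625)) = 1/(9055/6 + √(456025/81)) = 1/(9055/6 + 5*√18241/9)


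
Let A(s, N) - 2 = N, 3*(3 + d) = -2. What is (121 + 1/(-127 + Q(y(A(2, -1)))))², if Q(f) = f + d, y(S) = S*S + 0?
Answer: 2215208356/151321 ≈ 14639.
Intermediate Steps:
d = -11/3 (d = -3 + (⅓)*(-2) = -3 - ⅔ = -11/3 ≈ -3.6667)
A(s, N) = 2 + N
y(S) = S² (y(S) = S² + 0 = S²)
Q(f) = -11/3 + f (Q(f) = f - 11/3 = -11/3 + f)
(121 + 1/(-127 + Q(y(A(2, -1)))))² = (121 + 1/(-127 + (-11/3 + (2 - 1)²)))² = (121 + 1/(-127 + (-11/3 + 1²)))² = (121 + 1/(-127 + (-11/3 + 1)))² = (121 + 1/(-127 - 8/3))² = (121 + 1/(-389/3))² = (121 - 3/389)² = (47066/389)² = 2215208356/151321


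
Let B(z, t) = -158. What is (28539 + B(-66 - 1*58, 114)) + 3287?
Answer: 31668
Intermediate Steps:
(28539 + B(-66 - 1*58, 114)) + 3287 = (28539 - 158) + 3287 = 28381 + 3287 = 31668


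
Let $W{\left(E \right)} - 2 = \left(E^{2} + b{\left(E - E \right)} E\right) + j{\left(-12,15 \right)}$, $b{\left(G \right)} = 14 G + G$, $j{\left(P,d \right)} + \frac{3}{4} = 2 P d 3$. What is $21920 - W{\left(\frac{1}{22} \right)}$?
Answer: $\frac{5565697}{242} \approx 22999.0$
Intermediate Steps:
$j{\left(P,d \right)} = - \frac{3}{4} + 6 P d$ ($j{\left(P,d \right)} = - \frac{3}{4} + 2 P d 3 = - \frac{3}{4} + 6 P d$)
$b{\left(G \right)} = 15 G$
$W{\left(E \right)} = - \frac{4315}{4} + E^{2}$ ($W{\left(E \right)} = 2 + \left(\left(E^{2} + 15 \left(E - E\right) E\right) + \left(- \frac{3}{4} + 6 \left(-12\right) 15\right)\right) = 2 - \left(\frac{4323}{4} - E^{2} - 15 \cdot 0 E\right) = 2 + \left(\left(E^{2} + 0 E\right) - \frac{4323}{4}\right) = 2 + \left(\left(E^{2} + 0\right) - \frac{4323}{4}\right) = 2 + \left(E^{2} - \frac{4323}{4}\right) = 2 + \left(- \frac{4323}{4} + E^{2}\right) = - \frac{4315}{4} + E^{2}$)
$21920 - W{\left(\frac{1}{22} \right)} = 21920 - \left(- \frac{4315}{4} + \left(\frac{1}{22}\right)^{2}\right) = 21920 - \left(- \frac{4315}{4} + \frac{1}{484}\right) = 21920 - - \frac{261057}{242} = 21920 + \frac{261057}{242} = \frac{5565697}{242}$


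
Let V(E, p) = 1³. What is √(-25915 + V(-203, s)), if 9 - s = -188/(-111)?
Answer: I*√25914 ≈ 160.98*I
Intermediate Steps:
s = 811/111 (s = 9 - (-188)/(-111) = 9 - (-188)*(-1)/111 = 9 - 1*188/111 = 9 - 188/111 = 811/111 ≈ 7.3063)
V(E, p) = 1
√(-25915 + V(-203, s)) = √(-25915 + 1) = √(-25914) = I*√25914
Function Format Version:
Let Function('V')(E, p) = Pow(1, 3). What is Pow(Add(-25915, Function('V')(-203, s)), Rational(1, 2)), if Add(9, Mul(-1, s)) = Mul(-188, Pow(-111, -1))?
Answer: Mul(I, Pow(25914, Rational(1, 2))) ≈ Mul(160.98, I)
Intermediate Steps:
s = Rational(811, 111) (s = Add(9, Mul(-1, Mul(-188, Pow(-111, -1)))) = Add(9, Mul(-1, Mul(-188, Rational(-1, 111)))) = Add(9, Mul(-1, Rational(188, 111))) = Add(9, Rational(-188, 111)) = Rational(811, 111) ≈ 7.3063)
Function('V')(E, p) = 1
Pow(Add(-25915, Function('V')(-203, s)), Rational(1, 2)) = Pow(Add(-25915, 1), Rational(1, 2)) = Pow(-25914, Rational(1, 2)) = Mul(I, Pow(25914, Rational(1, 2)))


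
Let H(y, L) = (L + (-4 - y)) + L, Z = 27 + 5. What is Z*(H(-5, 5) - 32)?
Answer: -672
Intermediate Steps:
Z = 32
H(y, L) = -4 - y + 2*L (H(y, L) = (-4 + L - y) + L = -4 - y + 2*L)
Z*(H(-5, 5) - 32) = 32*((-4 - 1*(-5) + 2*5) - 32) = 32*((-4 + 5 + 10) - 32) = 32*(11 - 32) = 32*(-21) = -672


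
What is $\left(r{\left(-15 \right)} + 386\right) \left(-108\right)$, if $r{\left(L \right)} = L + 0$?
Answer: $-40068$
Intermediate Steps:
$r{\left(L \right)} = L$
$\left(r{\left(-15 \right)} + 386\right) \left(-108\right) = \left(-15 + 386\right) \left(-108\right) = 371 \left(-108\right) = -40068$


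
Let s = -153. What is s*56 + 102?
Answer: -8466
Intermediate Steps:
s*56 + 102 = -153*56 + 102 = -8568 + 102 = -8466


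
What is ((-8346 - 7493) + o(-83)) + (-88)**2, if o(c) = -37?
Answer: -8132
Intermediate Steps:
((-8346 - 7493) + o(-83)) + (-88)**2 = ((-8346 - 7493) - 37) + (-88)**2 = (-15839 - 37) + 7744 = -15876 + 7744 = -8132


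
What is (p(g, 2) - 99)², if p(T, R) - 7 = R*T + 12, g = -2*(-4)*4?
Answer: 256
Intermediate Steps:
g = 32 (g = 8*4 = 32)
p(T, R) = 19 + R*T (p(T, R) = 7 + (R*T + 12) = 7 + (12 + R*T) = 19 + R*T)
(p(g, 2) - 99)² = ((19 + 2*32) - 99)² = ((19 + 64) - 99)² = (83 - 99)² = (-16)² = 256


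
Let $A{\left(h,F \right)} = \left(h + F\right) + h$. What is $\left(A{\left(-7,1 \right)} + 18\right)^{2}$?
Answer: $25$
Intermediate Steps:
$A{\left(h,F \right)} = F + 2 h$ ($A{\left(h,F \right)} = \left(F + h\right) + h = F + 2 h$)
$\left(A{\left(-7,1 \right)} + 18\right)^{2} = \left(\left(1 + 2 \left(-7\right)\right) + 18\right)^{2} = \left(\left(1 - 14\right) + 18\right)^{2} = \left(-13 + 18\right)^{2} = 5^{2} = 25$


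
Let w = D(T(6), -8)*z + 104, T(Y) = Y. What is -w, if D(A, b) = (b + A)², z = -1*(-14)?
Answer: -160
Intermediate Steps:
z = 14
D(A, b) = (A + b)²
w = 160 (w = (6 - 8)²*14 + 104 = (-2)²*14 + 104 = 4*14 + 104 = 56 + 104 = 160)
-w = -1*160 = -160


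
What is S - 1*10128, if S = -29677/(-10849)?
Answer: -109848995/10849 ≈ -10125.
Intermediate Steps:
S = 29677/10849 (S = -29677*(-1/10849) = 29677/10849 ≈ 2.7355)
S - 1*10128 = 29677/10849 - 1*10128 = 29677/10849 - 10128 = -109848995/10849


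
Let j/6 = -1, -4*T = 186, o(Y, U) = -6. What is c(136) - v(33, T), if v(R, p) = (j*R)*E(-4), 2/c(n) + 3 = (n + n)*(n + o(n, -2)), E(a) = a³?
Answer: -448043902/35357 ≈ -12672.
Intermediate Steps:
T = -93/2 (T = -¼*186 = -93/2 ≈ -46.500)
j = -6 (j = 6*(-1) = -6)
c(n) = 2/(-3 + 2*n*(-6 + n)) (c(n) = 2/(-3 + (n + n)*(n - 6)) = 2/(-3 + (2*n)*(-6 + n)) = 2/(-3 + 2*n*(-6 + n)))
v(R, p) = 384*R (v(R, p) = -6*R*(-4)³ = -6*R*(-64) = 384*R)
c(136) - v(33, T) = 2/(-3 - 12*136 + 2*136²) - 384*33 = 2/(-3 - 1632 + 2*18496) - 1*12672 = 2/(-3 - 1632 + 36992) - 12672 = 2/35357 - 12672 = -448043902/35357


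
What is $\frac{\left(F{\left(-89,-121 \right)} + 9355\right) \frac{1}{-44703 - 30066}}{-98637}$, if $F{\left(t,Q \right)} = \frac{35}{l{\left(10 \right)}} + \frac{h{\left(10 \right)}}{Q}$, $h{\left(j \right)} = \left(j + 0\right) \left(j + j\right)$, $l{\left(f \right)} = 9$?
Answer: $\frac{10190030}{8031363949917} \approx 1.2688 \cdot 10^{-6}$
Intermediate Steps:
$h{\left(j \right)} = 2 j^{2}$ ($h{\left(j \right)} = j 2 j = 2 j^{2}$)
$F{\left(t,Q \right)} = \frac{35}{9} + \frac{200}{Q}$ ($F{\left(t,Q \right)} = \frac{35}{9} + \frac{2 \cdot 10^{2}}{Q} = 35 \cdot \frac{1}{9} + \frac{2 \cdot 100}{Q} = \frac{35}{9} + \frac{200}{Q}$)
$\frac{\left(F{\left(-89,-121 \right)} + 9355\right) \frac{1}{-44703 - 30066}}{-98637} = \frac{\left(\left(\frac{35}{9} + \frac{200}{-121}\right) + 9355\right) \frac{1}{-44703 - 30066}}{-98637} = \frac{\left(\frac{35}{9} + 200 \left(- \frac{1}{121}\right)\right) + 9355}{-74769} \left(- \frac{1}{98637}\right) = \left(\left(\frac{35}{9} - \frac{200}{121}\right) + 9355\right) \left(- \frac{1}{74769}\right) \left(- \frac{1}{98637}\right) = \left(\frac{2435}{1089} + 9355\right) \left(- \frac{1}{74769}\right) \left(- \frac{1}{98637}\right) = \frac{10190030}{1089} \left(- \frac{1}{74769}\right) \left(- \frac{1}{98637}\right) = \left(- \frac{10190030}{81423441}\right) \left(- \frac{1}{98637}\right) = \frac{10190030}{8031363949917}$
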